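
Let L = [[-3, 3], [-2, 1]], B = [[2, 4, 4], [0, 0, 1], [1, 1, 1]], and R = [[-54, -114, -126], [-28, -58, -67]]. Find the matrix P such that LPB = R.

Left-multiply by L⁻¹ and right-multiply by B⁻¹: P = L⁻¹RB⁻¹.
L has determinant 3; L⁻¹ = [[1/3, -1], [2/3, -1]].
det B = 2, so B⁻¹ = [[-1/2, 0, 2], [1/2, -1, -1], [0, 1, 0]].
L⁻¹R = [[10, 20, 25], [-8, -18, -17]].
P = (L⁻¹R)B⁻¹ = [[5, 5, 0], [-5, 1, 2]].

P = [[5, 5, 0], [-5, 1, 2]]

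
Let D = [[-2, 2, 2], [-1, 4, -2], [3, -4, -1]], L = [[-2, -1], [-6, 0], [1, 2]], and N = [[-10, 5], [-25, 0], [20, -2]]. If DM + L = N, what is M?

M = [[3, 4], [-3, 3], [2, 4]]

DM = N − L = [[-8, 6], [-19, 0], [19, -4]].
Since D multiplies M on the left, M = D⁻¹(N − L).
det D = -6; the adjugate gives D⁻¹ = [[2, 1, 2], [7/6, 2/3, 1], [4/3, 1/3, 1]].
M = D⁻¹(N − L) = [[3, 4], [-3, 3], [2, 4]].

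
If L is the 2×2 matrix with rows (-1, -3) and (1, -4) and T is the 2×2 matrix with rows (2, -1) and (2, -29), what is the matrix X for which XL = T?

X = [[-1, 1], [3, 5]]

Right-multiplying both sides by L⁻¹ gives X = TL⁻¹.
det L = 7, so L⁻¹ = [[-4/7, 3/7], [-1/7, -1/7]].
X = TL⁻¹ = [[2, -1], [2, -29]] · [[-4/7, 3/7], [-1/7, -1/7]] = [[-1, 1], [3, 5]].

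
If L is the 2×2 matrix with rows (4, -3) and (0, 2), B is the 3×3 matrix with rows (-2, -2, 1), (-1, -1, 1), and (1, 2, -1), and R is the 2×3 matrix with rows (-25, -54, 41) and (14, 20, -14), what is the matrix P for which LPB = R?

P = [[-4, 4, -5], [0, -4, 3]]

Left-multiply by L⁻¹ and right-multiply by B⁻¹: P = L⁻¹RB⁻¹.
det L = 8; the adjugate gives L⁻¹ = [[1/4, 3/8], [0, 1/2]].
det B = 1; the adjugate gives B⁻¹ = [[-1, 0, -1], [0, 1, 1], [-1, 2, 0]].
L⁻¹R = [[-1, -6, 5], [7, 10, -7]].
P = (L⁻¹R)B⁻¹ = [[-4, 4, -5], [0, -4, 3]].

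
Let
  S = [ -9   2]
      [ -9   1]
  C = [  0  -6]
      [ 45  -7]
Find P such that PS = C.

P = [[-6, 6], [-2, -3]]

Since S sits to the right of P, P = CS⁻¹.
S has determinant 9; S⁻¹ = [[1/9, -2/9], [1, -1]].
P = CS⁻¹ = [[0, -6], [45, -7]] · [[1/9, -2/9], [1, -1]] = [[-6, 6], [-2, -3]].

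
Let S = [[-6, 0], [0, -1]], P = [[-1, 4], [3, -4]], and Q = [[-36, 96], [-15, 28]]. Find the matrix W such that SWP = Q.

W = [[-3, 1], [-3, 4]]

W = S⁻¹QP⁻¹ (apply S⁻¹ on the left and P⁻¹ on the right).
det S = 6; the adjugate gives S⁻¹ = [[-1/6, 0], [0, -1]].
det P = -8; the adjugate gives P⁻¹ = [[1/2, 1/2], [3/8, 1/8]].
S⁻¹Q = [[6, -16], [15, -28]].
W = (S⁻¹Q)P⁻¹ = [[-3, 1], [-3, 4]].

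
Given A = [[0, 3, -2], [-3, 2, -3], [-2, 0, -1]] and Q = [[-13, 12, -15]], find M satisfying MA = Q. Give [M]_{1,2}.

A is on the right of M, so right-multiply by A⁻¹: M = QA⁻¹.
det A = 1; the adjugate gives A⁻¹ = [[-2, 3, -5], [3, -4, 6], [4, -6, 9]].
M = QA⁻¹ = [[-13, 12, -15]] · [[-2, 3, -5], [3, -4, 6], [4, -6, 9]] = [[2, 3, 2]].

3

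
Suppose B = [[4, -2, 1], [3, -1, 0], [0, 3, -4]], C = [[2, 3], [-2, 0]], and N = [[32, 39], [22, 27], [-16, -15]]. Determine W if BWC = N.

W = [[2, 1], [-3, 5], [-1, 3]]

W = B⁻¹NC⁻¹ (apply B⁻¹ on the left and C⁻¹ on the right).
det B = 1; the adjugate gives B⁻¹ = [[4, -5, 1], [12, -16, 3], [9, -12, 2]].
det C = 6, so C⁻¹ = [[0, -1/2], [1/3, 1/3]].
B⁻¹N = [[2, 6], [-16, -9], [-8, -3]].
W = (B⁻¹N)C⁻¹ = [[2, 1], [-3, 5], [-1, 3]].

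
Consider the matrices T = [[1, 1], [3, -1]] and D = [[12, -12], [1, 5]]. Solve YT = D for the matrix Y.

T is on the right of Y, so right-multiply by T⁻¹: Y = DT⁻¹.
det T = -4, so T⁻¹ = [[1/4, 1/4], [3/4, -1/4]].
Y = DT⁻¹ = [[12, -12], [1, 5]] · [[1/4, 1/4], [3/4, -1/4]] = [[-6, 6], [4, -1]].

Y = [[-6, 6], [4, -1]]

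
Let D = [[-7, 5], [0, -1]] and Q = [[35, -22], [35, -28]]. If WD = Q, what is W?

Since D sits to the right of W, W = QD⁻¹.
det D = 7, so D⁻¹ = [[-1/7, -5/7], [0, -1]].
W = QD⁻¹ = [[35, -22], [35, -28]] · [[-1/7, -5/7], [0, -1]] = [[-5, -3], [-5, 3]].

W = [[-5, -3], [-5, 3]]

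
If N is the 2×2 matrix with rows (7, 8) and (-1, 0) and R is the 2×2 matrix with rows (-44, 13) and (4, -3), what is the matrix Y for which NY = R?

Y = [[-4, 3], [-2, -1]]

Left-multiplying both sides by N⁻¹ gives Y = N⁻¹R.
det N = 8; the adjugate gives N⁻¹ = [[0, -1], [1/8, 7/8]].
Y = N⁻¹R = [[0, -1], [1/8, 7/8]] · [[-44, 13], [4, -3]] = [[-4, 3], [-2, -1]].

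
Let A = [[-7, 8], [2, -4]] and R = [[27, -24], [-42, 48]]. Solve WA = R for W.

W = [[-5, -4], [6, 0]]

A is on the right of W, so right-multiply by A⁻¹: W = RA⁻¹.
det A = 12, so A⁻¹ = [[-1/3, -2/3], [-1/6, -7/12]].
W = RA⁻¹ = [[27, -24], [-42, 48]] · [[-1/3, -2/3], [-1/6, -7/12]] = [[-5, -4], [6, 0]].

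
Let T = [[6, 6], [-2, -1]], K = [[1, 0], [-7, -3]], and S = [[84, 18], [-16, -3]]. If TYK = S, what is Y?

Y = [[2, 0], [5, -1]]

Y = T⁻¹SK⁻¹ (apply T⁻¹ on the left and K⁻¹ on the right).
det T = 6; the adjugate gives T⁻¹ = [[-1/6, -1], [1/3, 1]].
det K = -3, so K⁻¹ = [[1, 0], [-7/3, -1/3]].
T⁻¹S = [[2, 0], [12, 3]].
Y = (T⁻¹S)K⁻¹ = [[2, 0], [5, -1]].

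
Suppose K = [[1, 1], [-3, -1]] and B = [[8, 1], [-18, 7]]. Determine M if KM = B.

Since K multiplies M on the left, M = K⁻¹B.
det K = 2; the adjugate gives K⁻¹ = [[-1/2, -1/2], [3/2, 1/2]].
M = K⁻¹B = [[-1/2, -1/2], [3/2, 1/2]] · [[8, 1], [-18, 7]] = [[5, -4], [3, 5]].

M = [[5, -4], [3, 5]]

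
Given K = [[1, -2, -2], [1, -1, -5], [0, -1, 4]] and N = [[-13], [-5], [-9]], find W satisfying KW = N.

W = [[-5], [5], [-1]]

K is on the left of W, so left-multiply by K⁻¹: W = K⁻¹N.
det K = 1, so K⁻¹ = [[-9, 10, 8], [-4, 4, 3], [-1, 1, 1]].
W = K⁻¹N = [[-9, 10, 8], [-4, 4, 3], [-1, 1, 1]] · [[-13], [-5], [-9]] = [[-5], [5], [-1]].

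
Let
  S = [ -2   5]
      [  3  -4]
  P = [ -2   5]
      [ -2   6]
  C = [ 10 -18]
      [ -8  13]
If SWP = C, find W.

W = [[1, -1], [-2, 1]]

Isolating W: multiply by S⁻¹ from the left and P⁻¹ from the right, so W = S⁻¹CP⁻¹.
det S = -7; the adjugate gives S⁻¹ = [[4/7, 5/7], [3/7, 2/7]].
det P = -2; the adjugate gives P⁻¹ = [[-3, 5/2], [-1, 1]].
S⁻¹C = [[0, -1], [2, -4]].
W = (S⁻¹C)P⁻¹ = [[1, -1], [-2, 1]].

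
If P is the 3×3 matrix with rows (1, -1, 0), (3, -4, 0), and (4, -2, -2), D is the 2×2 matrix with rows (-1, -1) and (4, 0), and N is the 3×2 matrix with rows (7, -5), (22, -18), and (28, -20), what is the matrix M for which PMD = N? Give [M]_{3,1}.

-3

Isolating M: multiply by P⁻¹ from the left and D⁻¹ from the right, so M = P⁻¹ND⁻¹.
det P = 2, so P⁻¹ = [[4, -1, 0], [3, -1, 0], [5, -1, -1/2]].
det D = 4; the adjugate gives D⁻¹ = [[0, 1/4], [-1, -1/4]].
P⁻¹N = [[6, -2], [-1, 3], [-1, 3]].
M = (P⁻¹N)D⁻¹ = [[2, 2], [-3, -1], [-3, -1]].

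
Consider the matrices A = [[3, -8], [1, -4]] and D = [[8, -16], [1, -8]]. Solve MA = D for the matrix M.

M = [[4, -4], [-1, 4]]

Right-multiplying both sides by A⁻¹ gives M = DA⁻¹.
A has determinant -4; A⁻¹ = [[1, -2], [1/4, -3/4]].
M = DA⁻¹ = [[8, -16], [1, -8]] · [[1, -2], [1/4, -3/4]] = [[4, -4], [-1, 4]].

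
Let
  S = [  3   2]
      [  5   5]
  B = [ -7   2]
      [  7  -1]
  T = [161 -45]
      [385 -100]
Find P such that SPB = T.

P = [[-4, -3], [-5, 5]]

P = S⁻¹TB⁻¹ (apply S⁻¹ on the left and B⁻¹ on the right).
S has determinant 5; S⁻¹ = [[1, -2/5], [-1, 3/5]].
det B = -7; the adjugate gives B⁻¹ = [[1/7, 2/7], [1, 1]].
S⁻¹T = [[7, -5], [70, -15]].
P = (S⁻¹T)B⁻¹ = [[-4, -3], [-5, 5]].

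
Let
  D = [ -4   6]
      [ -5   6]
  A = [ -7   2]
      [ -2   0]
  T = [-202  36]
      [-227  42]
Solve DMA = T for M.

Left-multiply by D⁻¹ and right-multiply by A⁻¹: M = D⁻¹TA⁻¹.
det D = 6, so D⁻¹ = [[1, -1], [5/6, -2/3]].
det A = 4; the adjugate gives A⁻¹ = [[0, -1/2], [1/2, -7/4]].
D⁻¹T = [[25, -6], [-17, 2]].
M = (D⁻¹T)A⁻¹ = [[-3, -2], [1, 5]].

M = [[-3, -2], [1, 5]]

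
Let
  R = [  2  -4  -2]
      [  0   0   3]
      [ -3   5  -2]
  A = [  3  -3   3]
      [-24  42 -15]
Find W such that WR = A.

Since R sits to the right of W, W = AR⁻¹.
R has determinant 6; R⁻¹ = [[-5/2, -3, -2], [-3/2, -5/3, -1], [0, 1/3, 0]].
W = AR⁻¹ = [[3, -3, 3], [-24, 42, -15]] · [[-5/2, -3, -2], [-3/2, -5/3, -1], [0, 1/3, 0]] = [[-3, -3, -3], [-3, -3, 6]].

W = [[-3, -3, -3], [-3, -3, 6]]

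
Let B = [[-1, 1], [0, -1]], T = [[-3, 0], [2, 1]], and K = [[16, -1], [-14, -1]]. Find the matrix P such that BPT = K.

P = [[2, 2], [-4, 1]]

Isolating P: multiply by B⁻¹ from the left and T⁻¹ from the right, so P = B⁻¹KT⁻¹.
B has determinant 1; B⁻¹ = [[-1, -1], [0, -1]].
det T = -3; the adjugate gives T⁻¹ = [[-1/3, 0], [2/3, 1]].
B⁻¹K = [[-2, 2], [14, 1]].
P = (B⁻¹K)T⁻¹ = [[2, 2], [-4, 1]].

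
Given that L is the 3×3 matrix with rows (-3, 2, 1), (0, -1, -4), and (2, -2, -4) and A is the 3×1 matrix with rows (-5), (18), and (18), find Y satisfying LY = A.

Y = [[-1], [-2], [-4]]

Left-multiplying both sides by L⁻¹ gives Y = L⁻¹A.
det L = -2; the adjugate gives L⁻¹ = [[2, -3, 7/2], [4, -5, 6], [-1, 1, -3/2]].
Y = L⁻¹A = [[2, -3, 7/2], [4, -5, 6], [-1, 1, -3/2]] · [[-5], [18], [18]] = [[-1], [-2], [-4]].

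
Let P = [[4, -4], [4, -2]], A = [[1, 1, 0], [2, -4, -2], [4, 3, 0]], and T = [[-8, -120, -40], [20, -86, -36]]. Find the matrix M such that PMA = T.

M = [[0, 4, 1], [4, -1, 3]]

Left-multiply by P⁻¹ and right-multiply by A⁻¹: M = P⁻¹TA⁻¹.
P has determinant 8; P⁻¹ = [[-1/4, 1/2], [-1/2, 1/2]].
A has determinant -2; A⁻¹ = [[-3, 0, 1], [4, 0, -1], [-11, -1/2, 3]].
P⁻¹T = [[12, -13, -8], [14, 17, 2]].
M = (P⁻¹T)A⁻¹ = [[0, 4, 1], [4, -1, 3]].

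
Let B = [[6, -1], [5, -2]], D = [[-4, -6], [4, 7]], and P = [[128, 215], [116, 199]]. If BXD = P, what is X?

Isolating X: multiply by B⁻¹ from the left and D⁻¹ from the right, so X = B⁻¹PD⁻¹.
det B = -7, so B⁻¹ = [[2/7, -1/7], [5/7, -6/7]].
det D = -4, so D⁻¹ = [[-7/4, -3/2], [1, 1]].
B⁻¹P = [[20, 33], [-8, -17]].
X = (B⁻¹P)D⁻¹ = [[-2, 3], [-3, -5]].

X = [[-2, 3], [-3, -5]]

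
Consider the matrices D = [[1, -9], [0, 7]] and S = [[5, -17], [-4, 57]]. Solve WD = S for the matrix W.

W = [[5, 4], [-4, 3]]

Since D sits to the right of W, W = SD⁻¹.
D has determinant 7; D⁻¹ = [[1, 9/7], [0, 1/7]].
W = SD⁻¹ = [[5, -17], [-4, 57]] · [[1, 9/7], [0, 1/7]] = [[5, 4], [-4, 3]].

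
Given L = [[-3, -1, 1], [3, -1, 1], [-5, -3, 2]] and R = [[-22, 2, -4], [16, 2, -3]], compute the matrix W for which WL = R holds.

W = [[-2, -6, 2], [-6, 1, 1]]

L is on the right of W, so right-multiply by L⁻¹: W = RL⁻¹.
L has determinant -6; L⁻¹ = [[-1/6, 1/6, 0], [11/6, 1/6, -1], [7/3, 2/3, -1]].
W = RL⁻¹ = [[-22, 2, -4], [16, 2, -3]] · [[-1/6, 1/6, 0], [11/6, 1/6, -1], [7/3, 2/3, -1]] = [[-2, -6, 2], [-6, 1, 1]].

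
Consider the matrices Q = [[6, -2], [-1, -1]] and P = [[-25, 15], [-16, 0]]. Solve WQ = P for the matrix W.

W = [[-5, -5], [-2, 4]]

Since Q sits to the right of W, W = PQ⁻¹.
det Q = -8; the adjugate gives Q⁻¹ = [[1/8, -1/4], [-1/8, -3/4]].
W = PQ⁻¹ = [[-25, 15], [-16, 0]] · [[1/8, -1/4], [-1/8, -3/4]] = [[-5, -5], [-2, 4]].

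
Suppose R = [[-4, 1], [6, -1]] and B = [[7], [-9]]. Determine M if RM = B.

M = [[-1], [3]]

R is on the left of M, so left-multiply by R⁻¹: M = R⁻¹B.
det R = -2; the adjugate gives R⁻¹ = [[1/2, 1/2], [3, 2]].
M = R⁻¹B = [[1/2, 1/2], [3, 2]] · [[7], [-9]] = [[-1], [3]].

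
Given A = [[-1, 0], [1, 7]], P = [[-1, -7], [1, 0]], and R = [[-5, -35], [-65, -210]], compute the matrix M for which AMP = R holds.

M = A⁻¹RP⁻¹ (apply A⁻¹ on the left and P⁻¹ on the right).
det A = -7; the adjugate gives A⁻¹ = [[-1, 0], [1/7, 1/7]].
det P = 7; the adjugate gives P⁻¹ = [[0, 1], [-1/7, -1/7]].
A⁻¹R = [[5, 35], [-10, -35]].
M = (A⁻¹R)P⁻¹ = [[-5, 0], [5, -5]].

M = [[-5, 0], [5, -5]]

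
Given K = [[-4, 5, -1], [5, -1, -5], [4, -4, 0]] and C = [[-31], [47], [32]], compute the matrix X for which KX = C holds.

X = [[6], [-2], [-3]]

Since K multiplies X on the left, X = K⁻¹C.
det K = -4, so K⁻¹ = [[5, -1, 13/2], [5, -1, 25/4], [4, -1, 21/4]].
X = K⁻¹C = [[5, -1, 13/2], [5, -1, 25/4], [4, -1, 21/4]] · [[-31], [47], [32]] = [[6], [-2], [-3]].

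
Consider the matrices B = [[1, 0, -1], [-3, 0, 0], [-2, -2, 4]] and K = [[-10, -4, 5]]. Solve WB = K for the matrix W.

W = [[3, 3, 2]]

Since B sits to the right of W, W = KB⁻¹.
det B = -6; the adjugate gives B⁻¹ = [[0, -1/3, 0], [-2, -1/3, -1/2], [-1, -1/3, 0]].
W = KB⁻¹ = [[-10, -4, 5]] · [[0, -1/3, 0], [-2, -1/3, -1/2], [-1, -1/3, 0]] = [[3, 3, 2]].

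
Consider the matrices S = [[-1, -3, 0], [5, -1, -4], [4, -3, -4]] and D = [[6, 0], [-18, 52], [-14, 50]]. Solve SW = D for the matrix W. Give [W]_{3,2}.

-5

Since S multiplies W on the left, W = S⁻¹D.
S has determinant -4; S⁻¹ = [[2, 3, -3], [-1, -1, 1], [11/4, 15/4, -4]].
W = S⁻¹D = [[2, 3, -3], [-1, -1, 1], [11/4, 15/4, -4]] · [[6, 0], [-18, 52], [-14, 50]] = [[0, 6], [-2, -2], [5, -5]].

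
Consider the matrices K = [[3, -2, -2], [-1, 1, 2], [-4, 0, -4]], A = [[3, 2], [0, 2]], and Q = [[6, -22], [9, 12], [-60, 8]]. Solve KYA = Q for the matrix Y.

Left-multiply by K⁻¹ and right-multiply by A⁻¹: Y = K⁻¹QA⁻¹.
det K = 4; the adjugate gives K⁻¹ = [[-1, -2, -1/2], [-3, -5, -1], [1, 2, 1/4]].
det A = 6, so A⁻¹ = [[1/3, -1/3], [0, 1/2]].
K⁻¹Q = [[6, -6], [-3, -2], [9, 4]].
Y = (K⁻¹Q)A⁻¹ = [[2, -5], [-1, 0], [3, -1]].

Y = [[2, -5], [-1, 0], [3, -1]]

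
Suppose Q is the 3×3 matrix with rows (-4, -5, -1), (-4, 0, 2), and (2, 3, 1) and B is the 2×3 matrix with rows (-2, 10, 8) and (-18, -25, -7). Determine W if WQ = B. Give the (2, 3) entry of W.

-5

Right-multiplying both sides by Q⁻¹ gives W = BQ⁻¹.
det Q = -4, so Q⁻¹ = [[3/2, -1/2, 5/2], [-2, 1/2, -3], [3, -1/2, 5]].
W = BQ⁻¹ = [[-2, 10, 8], [-18, -25, -7]] · [[3/2, -1/2, 5/2], [-2, 1/2, -3], [3, -1/2, 5]] = [[1, 2, 5], [2, 0, -5]].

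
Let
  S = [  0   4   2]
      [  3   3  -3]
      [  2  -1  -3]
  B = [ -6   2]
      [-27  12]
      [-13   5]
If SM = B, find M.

Since S multiplies M on the left, M = S⁻¹B.
S has determinant -6; S⁻¹ = [[2, -5/3, 3], [-1/2, 2/3, -1], [3/2, -4/3, 2]].
M = S⁻¹B = [[2, -5/3, 3], [-1/2, 2/3, -1], [3/2, -4/3, 2]] · [[-6, 2], [-27, 12], [-13, 5]] = [[-6, -1], [-2, 2], [1, -3]].

M = [[-6, -1], [-2, 2], [1, -3]]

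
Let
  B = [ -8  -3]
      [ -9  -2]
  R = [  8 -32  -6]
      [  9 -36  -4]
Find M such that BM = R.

B is on the left of M, so left-multiply by B⁻¹: M = B⁻¹R.
det B = -11, so B⁻¹ = [[2/11, -3/11], [-9/11, 8/11]].
M = B⁻¹R = [[2/11, -3/11], [-9/11, 8/11]] · [[8, -32, -6], [9, -36, -4]] = [[-1, 4, 0], [0, 0, 2]].

M = [[-1, 4, 0], [0, 0, 2]]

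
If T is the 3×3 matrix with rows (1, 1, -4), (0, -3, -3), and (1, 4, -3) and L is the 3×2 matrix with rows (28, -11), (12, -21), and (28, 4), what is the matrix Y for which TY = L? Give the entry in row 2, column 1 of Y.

2

T is on the left of Y, so left-multiply by T⁻¹: Y = T⁻¹L.
det T = 6; the adjugate gives T⁻¹ = [[7/2, -13/6, -5/2], [-1/2, 1/6, 1/2], [1/2, -1/2, -1/2]].
Y = T⁻¹L = [[7/2, -13/6, -5/2], [-1/2, 1/6, 1/2], [1/2, -1/2, -1/2]] · [[28, -11], [12, -21], [28, 4]] = [[2, -3], [2, 4], [-6, 3]].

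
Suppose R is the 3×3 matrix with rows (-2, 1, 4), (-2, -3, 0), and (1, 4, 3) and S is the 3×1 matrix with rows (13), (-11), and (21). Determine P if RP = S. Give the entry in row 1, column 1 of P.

-2

R is on the left of P, so left-multiply by R⁻¹: P = R⁻¹S.
det R = 4; the adjugate gives R⁻¹ = [[-9/4, 13/4, 3], [3/2, -5/2, -2], [-5/4, 9/4, 2]].
P = R⁻¹S = [[-9/4, 13/4, 3], [3/2, -5/2, -2], [-5/4, 9/4, 2]] · [[13], [-11], [21]] = [[-2], [5], [1]].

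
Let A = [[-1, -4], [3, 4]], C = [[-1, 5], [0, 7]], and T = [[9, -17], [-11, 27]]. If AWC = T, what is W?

W = [[1, 0], [2, -1]]

Isolating W: multiply by A⁻¹ from the left and C⁻¹ from the right, so W = A⁻¹TC⁻¹.
det A = 8, so A⁻¹ = [[1/2, 1/2], [-3/8, -1/8]].
det C = -7, so C⁻¹ = [[-1, 5/7], [0, 1/7]].
A⁻¹T = [[-1, 5], [-2, 3]].
W = (A⁻¹T)C⁻¹ = [[1, 0], [2, -1]].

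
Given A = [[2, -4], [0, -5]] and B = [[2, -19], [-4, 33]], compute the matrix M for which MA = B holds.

Since A sits to the right of M, M = BA⁻¹.
A has determinant -10; A⁻¹ = [[1/2, -2/5], [0, -1/5]].
M = BA⁻¹ = [[2, -19], [-4, 33]] · [[1/2, -2/5], [0, -1/5]] = [[1, 3], [-2, -5]].

M = [[1, 3], [-2, -5]]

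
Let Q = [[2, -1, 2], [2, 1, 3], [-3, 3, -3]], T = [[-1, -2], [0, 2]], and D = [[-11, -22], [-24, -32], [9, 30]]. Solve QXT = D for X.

X = [[5, 2], [5, 4], [3, 0]]

Isolating X: multiply by Q⁻¹ from the left and T⁻¹ from the right, so X = Q⁻¹DT⁻¹.
det Q = -3; the adjugate gives Q⁻¹ = [[4, -1, 5/3], [1, 0, 2/3], [-3, 1, -4/3]].
det T = -2; the adjugate gives T⁻¹ = [[-1, -1], [0, 1/2]].
Q⁻¹D = [[-5, -6], [-5, -2], [-3, -6]].
X = (Q⁻¹D)T⁻¹ = [[5, 2], [5, 4], [3, 0]].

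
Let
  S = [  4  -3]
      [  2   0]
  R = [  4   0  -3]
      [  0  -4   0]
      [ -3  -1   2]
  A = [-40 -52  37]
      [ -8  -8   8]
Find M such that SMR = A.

M = [[-4, 2, -4], [5, -4, 4]]

Left-multiply by S⁻¹ and right-multiply by R⁻¹: M = S⁻¹AR⁻¹.
det S = 6; the adjugate gives S⁻¹ = [[0, 1/2], [-1/3, 2/3]].
det R = 4; the adjugate gives R⁻¹ = [[-2, 3/4, -3], [0, -1/4, 0], [-3, 1, -4]].
S⁻¹A = [[-4, -4, 4], [8, 12, -7]].
M = (S⁻¹A)R⁻¹ = [[-4, 2, -4], [5, -4, 4]].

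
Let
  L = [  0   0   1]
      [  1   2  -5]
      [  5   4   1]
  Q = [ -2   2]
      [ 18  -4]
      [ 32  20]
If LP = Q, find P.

P = [[6, 2], [1, 2], [-2, 2]]

Left-multiplying both sides by L⁻¹ gives P = L⁻¹Q.
det L = -6; the adjugate gives L⁻¹ = [[-11/3, -2/3, 1/3], [13/3, 5/6, -1/6], [1, 0, 0]].
P = L⁻¹Q = [[-11/3, -2/3, 1/3], [13/3, 5/6, -1/6], [1, 0, 0]] · [[-2, 2], [18, -4], [32, 20]] = [[6, 2], [1, 2], [-2, 2]].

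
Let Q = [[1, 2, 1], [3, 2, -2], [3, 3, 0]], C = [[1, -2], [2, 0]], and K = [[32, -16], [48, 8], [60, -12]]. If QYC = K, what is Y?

Isolating Y: multiply by Q⁻¹ from the left and C⁻¹ from the right, so Y = Q⁻¹KC⁻¹.
Q has determinant -3; Q⁻¹ = [[-2, -1, 2], [2, 1, -5/3], [-1, -1, 4/3]].
det C = 4, so C⁻¹ = [[0, 1/2], [-1/2, 1/4]].
Q⁻¹K = [[8, 0], [12, -4], [0, -8]].
Y = (Q⁻¹K)C⁻¹ = [[0, 4], [2, 5], [4, -2]].

Y = [[0, 4], [2, 5], [4, -2]]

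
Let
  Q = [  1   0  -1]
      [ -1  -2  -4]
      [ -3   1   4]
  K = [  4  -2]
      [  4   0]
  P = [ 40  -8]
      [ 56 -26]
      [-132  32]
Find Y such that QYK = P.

Left-multiply by Q⁻¹ and right-multiply by K⁻¹: Y = Q⁻¹PK⁻¹.
det Q = 3; the adjugate gives Q⁻¹ = [[-4/3, -1/3, -2/3], [16/3, 1/3, 5/3], [-7/3, -1/3, -2/3]].
det K = 8, so K⁻¹ = [[0, 1/4], [-1/2, 1/2]].
Q⁻¹P = [[16, -2], [12, 2], [-24, 6]].
Y = (Q⁻¹P)K⁻¹ = [[1, 3], [-1, 4], [-3, -3]].

Y = [[1, 3], [-1, 4], [-3, -3]]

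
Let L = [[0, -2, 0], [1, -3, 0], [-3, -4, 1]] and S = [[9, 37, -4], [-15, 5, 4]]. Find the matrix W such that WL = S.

Since L sits to the right of W, W = SL⁻¹.
det L = 2, so L⁻¹ = [[-3/2, 1, 0], [-1/2, 0, 0], [-13/2, 3, 1]].
W = SL⁻¹ = [[9, 37, -4], [-15, 5, 4]] · [[-3/2, 1, 0], [-1/2, 0, 0], [-13/2, 3, 1]] = [[-6, -3, -4], [-6, -3, 4]].

W = [[-6, -3, -4], [-6, -3, 4]]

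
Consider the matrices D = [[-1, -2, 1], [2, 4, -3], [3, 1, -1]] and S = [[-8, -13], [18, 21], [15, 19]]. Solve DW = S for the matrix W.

Since D multiplies W on the left, W = D⁻¹S.
det D = 5; the adjugate gives D⁻¹ = [[-1/5, -1/5, 2/5], [-7/5, -2/5, -1/5], [-2, -1, 0]].
W = D⁻¹S = [[-1/5, -1/5, 2/5], [-7/5, -2/5, -1/5], [-2, -1, 0]] · [[-8, -13], [18, 21], [15, 19]] = [[4, 6], [1, 6], [-2, 5]].

W = [[4, 6], [1, 6], [-2, 5]]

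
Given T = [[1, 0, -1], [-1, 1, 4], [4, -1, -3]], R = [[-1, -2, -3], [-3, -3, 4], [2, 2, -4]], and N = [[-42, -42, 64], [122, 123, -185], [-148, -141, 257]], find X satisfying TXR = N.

X = [[-2, 5, -2], [5, -2, 2], [-2, -5, 4]]

Isolating X: multiply by T⁻¹ from the left and R⁻¹ from the right, so X = T⁻¹NR⁻¹.
T has determinant 4; T⁻¹ = [[1/4, 1/4, 1/4], [13/4, 1/4, -3/4], [-3/4, 1/4, 1/4]].
det R = 4, so R⁻¹ = [[1, -7/2, -17/4], [-1, 5/2, 13/4], [0, -1/2, -3/4]].
T⁻¹N = [[-17, -15, 34], [5, 0, -31], [25, 27, -30]].
X = (T⁻¹N)R⁻¹ = [[-2, 5, -2], [5, -2, 2], [-2, -5, 4]].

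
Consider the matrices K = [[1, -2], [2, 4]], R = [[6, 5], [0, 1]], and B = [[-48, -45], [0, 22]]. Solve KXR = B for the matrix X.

X = K⁻¹BR⁻¹ (apply K⁻¹ on the left and R⁻¹ on the right).
det K = 8, so K⁻¹ = [[1/2, 1/4], [-1/4, 1/8]].
R has determinant 6; R⁻¹ = [[1/6, -5/6], [0, 1]].
K⁻¹B = [[-24, -17], [12, 14]].
X = (K⁻¹B)R⁻¹ = [[-4, 3], [2, 4]].

X = [[-4, 3], [2, 4]]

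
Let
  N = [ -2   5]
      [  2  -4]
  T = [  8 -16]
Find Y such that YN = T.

Y = [[0, 4]]

Right-multiplying both sides by N⁻¹ gives Y = TN⁻¹.
det N = -2, so N⁻¹ = [[2, 5/2], [1, 1]].
Y = TN⁻¹ = [[8, -16]] · [[2, 5/2], [1, 1]] = [[0, 4]].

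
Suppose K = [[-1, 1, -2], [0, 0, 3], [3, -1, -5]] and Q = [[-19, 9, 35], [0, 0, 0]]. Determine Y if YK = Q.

Y = [[4, 6, -5], [0, 0, 0]]

Right-multiplying both sides by K⁻¹ gives Y = QK⁻¹.
K has determinant 6; K⁻¹ = [[1/2, 7/6, 1/2], [3/2, 11/6, 1/2], [0, 1/3, 0]].
Y = QK⁻¹ = [[-19, 9, 35], [0, 0, 0]] · [[1/2, 7/6, 1/2], [3/2, 11/6, 1/2], [0, 1/3, 0]] = [[4, 6, -5], [0, 0, 0]].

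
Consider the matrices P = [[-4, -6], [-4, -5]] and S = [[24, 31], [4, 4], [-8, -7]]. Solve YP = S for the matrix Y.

Right-multiplying both sides by P⁻¹ gives Y = SP⁻¹.
det P = -4, so P⁻¹ = [[5/4, -3/2], [-1, 1]].
Y = SP⁻¹ = [[24, 31], [4, 4], [-8, -7]] · [[5/4, -3/2], [-1, 1]] = [[-1, -5], [1, -2], [-3, 5]].

Y = [[-1, -5], [1, -2], [-3, 5]]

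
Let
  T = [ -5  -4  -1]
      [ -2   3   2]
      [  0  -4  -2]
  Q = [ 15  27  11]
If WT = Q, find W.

W = [[-5, 5, 2]]

T is on the right of W, so right-multiply by T⁻¹: W = QT⁻¹.
det T = -2, so T⁻¹ = [[-1, 2, 5/2], [2, -5, -6], [-4, 10, 23/2]].
W = QT⁻¹ = [[15, 27, 11]] · [[-1, 2, 5/2], [2, -5, -6], [-4, 10, 23/2]] = [[-5, 5, 2]].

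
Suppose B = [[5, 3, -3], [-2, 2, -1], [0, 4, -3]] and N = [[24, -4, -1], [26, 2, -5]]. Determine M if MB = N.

B is on the right of M, so right-multiply by B⁻¹: M = NB⁻¹.
det B = -4, so B⁻¹ = [[1/2, 3/4, -3/4], [3/2, 15/4, -11/4], [2, 5, -4]].
M = NB⁻¹ = [[24, -4, -1], [26, 2, -5]] · [[1/2, 3/4, -3/4], [3/2, 15/4, -11/4], [2, 5, -4]] = [[4, -2, -3], [6, 2, -5]].

M = [[4, -2, -3], [6, 2, -5]]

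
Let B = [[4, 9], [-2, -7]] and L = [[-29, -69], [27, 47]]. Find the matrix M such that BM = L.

B is on the left of M, so left-multiply by B⁻¹: M = B⁻¹L.
B has determinant -10; B⁻¹ = [[7/10, 9/10], [-1/5, -2/5]].
M = B⁻¹L = [[7/10, 9/10], [-1/5, -2/5]] · [[-29, -69], [27, 47]] = [[4, -6], [-5, -5]].

M = [[4, -6], [-5, -5]]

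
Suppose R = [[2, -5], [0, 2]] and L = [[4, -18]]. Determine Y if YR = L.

R is on the right of Y, so right-multiply by R⁻¹: Y = LR⁻¹.
R has determinant 4; R⁻¹ = [[1/2, 5/4], [0, 1/2]].
Y = LR⁻¹ = [[4, -18]] · [[1/2, 5/4], [0, 1/2]] = [[2, -4]].

Y = [[2, -4]]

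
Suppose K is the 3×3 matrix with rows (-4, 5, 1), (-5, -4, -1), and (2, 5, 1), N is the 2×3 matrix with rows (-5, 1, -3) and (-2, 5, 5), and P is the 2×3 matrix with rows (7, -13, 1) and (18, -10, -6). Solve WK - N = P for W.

WK = P + N = [[2, -12, -2], [16, -5, -1]].
Right-multiplying both sides by K⁻¹ gives W = (P + N)K⁻¹.
det K = -6, so K⁻¹ = [[-1/6, 0, 1/6], [-1/2, 1, 3/2], [17/6, -5, -41/6]].
W = (P + N)K⁻¹ = [[0, -2, -4], [-3, 0, 2]].

W = [[0, -2, -4], [-3, 0, 2]]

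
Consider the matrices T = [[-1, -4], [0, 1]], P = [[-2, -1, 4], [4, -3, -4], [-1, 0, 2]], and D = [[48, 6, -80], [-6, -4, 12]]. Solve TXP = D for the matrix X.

X = [[2, -4, 4], [4, 0, -2]]

X = T⁻¹DP⁻¹ (apply T⁻¹ on the left and P⁻¹ on the right).
det T = -1, so T⁻¹ = [[-1, -4], [0, 1]].
P has determinant 4; P⁻¹ = [[-3/2, 1/2, 4], [-1, 0, 2], [-3/4, 1/4, 5/2]].
T⁻¹D = [[-24, 10, 32], [-6, -4, 12]].
X = (T⁻¹D)P⁻¹ = [[2, -4, 4], [4, 0, -2]].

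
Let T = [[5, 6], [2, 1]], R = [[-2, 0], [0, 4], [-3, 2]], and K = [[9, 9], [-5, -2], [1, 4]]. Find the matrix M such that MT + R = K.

M = [[1, 3], [-1, 0], [0, 2]]

MT = K − R = [[11, 9], [-5, -6], [4, 2]].
Right-multiplying both sides by T⁻¹ gives M = (K − R)T⁻¹.
T has determinant -7; T⁻¹ = [[-1/7, 6/7], [2/7, -5/7]].
M = (K − R)T⁻¹ = [[1, 3], [-1, 0], [0, 2]].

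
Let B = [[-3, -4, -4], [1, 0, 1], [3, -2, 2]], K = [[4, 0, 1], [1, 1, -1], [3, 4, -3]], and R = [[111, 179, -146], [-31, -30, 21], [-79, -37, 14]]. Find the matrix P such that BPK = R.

P = [[-3, 3, -4], [3, -2, -4], [1, -5, -3]]

Left-multiply by B⁻¹ and right-multiply by K⁻¹: P = B⁻¹RK⁻¹.
det B = -2; the adjugate gives B⁻¹ = [[-1, -8, 2], [-1/2, -3, 1/2], [1, 9, -2]].
det K = 5, so K⁻¹ = [[1/5, 4/5, -1/5], [0, -3, 1], [1/5, -16/5, 4/5]].
B⁻¹R = [[-21, -13, 6], [-2, -18, 17], [-10, -17, 15]].
P = (B⁻¹R)K⁻¹ = [[-3, 3, -4], [3, -2, -4], [1, -5, -3]].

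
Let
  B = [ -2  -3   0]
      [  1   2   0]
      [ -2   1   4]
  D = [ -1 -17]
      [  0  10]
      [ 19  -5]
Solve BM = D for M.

Left-multiplying both sides by B⁻¹ gives M = B⁻¹D.
det B = -4; the adjugate gives B⁻¹ = [[-2, -3, 0], [1, 2, 0], [-5/4, -2, 1/4]].
M = B⁻¹D = [[-2, -3, 0], [1, 2, 0], [-5/4, -2, 1/4]] · [[-1, -17], [0, 10], [19, -5]] = [[2, 4], [-1, 3], [6, 0]].

M = [[2, 4], [-1, 3], [6, 0]]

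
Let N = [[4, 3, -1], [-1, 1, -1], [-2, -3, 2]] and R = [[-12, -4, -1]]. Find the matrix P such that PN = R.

Since N sits to the right of P, P = RN⁻¹.
N has determinant 3; N⁻¹ = [[-1/3, -1, -2/3], [4/3, 2, 5/3], [5/3, 2, 7/3]].
P = RN⁻¹ = [[-12, -4, -1]] · [[-1/3, -1, -2/3], [4/3, 2, 5/3], [5/3, 2, 7/3]] = [[-3, 2, -1]].

P = [[-3, 2, -1]]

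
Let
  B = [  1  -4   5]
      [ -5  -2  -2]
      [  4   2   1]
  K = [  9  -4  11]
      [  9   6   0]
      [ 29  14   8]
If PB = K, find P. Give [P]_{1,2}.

1

Since B sits to the right of P, P = KB⁻¹.
B has determinant 4; B⁻¹ = [[1/2, 7/2, 9/2], [-3/4, -19/4, -23/4], [-1/2, -9/2, -11/2]].
P = KB⁻¹ = [[9, -4, 11], [9, 6, 0], [29, 14, 8]] · [[1/2, 7/2, 9/2], [-3/4, -19/4, -23/4], [-1/2, -9/2, -11/2]] = [[2, 1, 3], [0, 3, 6], [0, -1, 6]].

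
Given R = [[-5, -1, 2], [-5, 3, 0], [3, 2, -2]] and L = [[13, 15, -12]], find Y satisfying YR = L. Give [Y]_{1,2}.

1

Right-multiplying both sides by R⁻¹ gives Y = LR⁻¹.
R has determinant 2; R⁻¹ = [[-3, 1, -3], [-5, 2, -5], [-19/2, 7/2, -10]].
Y = LR⁻¹ = [[13, 15, -12]] · [[-3, 1, -3], [-5, 2, -5], [-19/2, 7/2, -10]] = [[0, 1, 6]].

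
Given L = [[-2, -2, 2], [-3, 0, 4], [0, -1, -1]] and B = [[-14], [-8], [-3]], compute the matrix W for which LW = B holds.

W = [[0], [5], [-2]]

Since L multiplies W on the left, W = L⁻¹B.
det L = 4, so L⁻¹ = [[1, -1, -2], [-3/4, 1/2, 1/2], [3/4, -1/2, -3/2]].
W = L⁻¹B = [[1, -1, -2], [-3/4, 1/2, 1/2], [3/4, -1/2, -3/2]] · [[-14], [-8], [-3]] = [[0], [5], [-2]].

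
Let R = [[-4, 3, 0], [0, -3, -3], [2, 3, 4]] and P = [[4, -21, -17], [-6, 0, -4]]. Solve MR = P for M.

M = [[-2, 3, -2], [1, 0, -1]]

Right-multiplying both sides by R⁻¹ gives M = PR⁻¹.
R has determinant -6; R⁻¹ = [[1/2, 2, 3/2], [1, 8/3, 2], [-1, -3, -2]].
M = PR⁻¹ = [[4, -21, -17], [-6, 0, -4]] · [[1/2, 2, 3/2], [1, 8/3, 2], [-1, -3, -2]] = [[-2, 3, -2], [1, 0, -1]].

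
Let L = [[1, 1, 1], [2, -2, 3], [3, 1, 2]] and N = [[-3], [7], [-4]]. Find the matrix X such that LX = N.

X = [[-1], [-3], [1]]

Since L multiplies X on the left, X = L⁻¹N.
det L = 6; the adjugate gives L⁻¹ = [[-7/6, -1/6, 5/6], [5/6, -1/6, -1/6], [4/3, 1/3, -2/3]].
X = L⁻¹N = [[-7/6, -1/6, 5/6], [5/6, -1/6, -1/6], [4/3, 1/3, -2/3]] · [[-3], [7], [-4]] = [[-1], [-3], [1]].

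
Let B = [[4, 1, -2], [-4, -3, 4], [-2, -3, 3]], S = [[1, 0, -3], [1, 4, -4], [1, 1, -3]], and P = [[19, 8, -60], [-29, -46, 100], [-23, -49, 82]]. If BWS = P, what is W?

Isolating W: multiply by B⁻¹ from the left and S⁻¹ from the right, so W = B⁻¹PS⁻¹.
det B = 4; the adjugate gives B⁻¹ = [[3/4, 3/4, -1/2], [1, 2, -2], [3/2, 5/2, -2]].
det S = 1; the adjugate gives S⁻¹ = [[-8, -3, 12], [-1, 0, 1], [-3, -1, 4]].
B⁻¹P = [[4, -4, -11], [7, 14, -24], [2, -5, -4]].
W = (B⁻¹P)S⁻¹ = [[5, -1, 0], [2, 3, 2], [1, -2, 3]].

W = [[5, -1, 0], [2, 3, 2], [1, -2, 3]]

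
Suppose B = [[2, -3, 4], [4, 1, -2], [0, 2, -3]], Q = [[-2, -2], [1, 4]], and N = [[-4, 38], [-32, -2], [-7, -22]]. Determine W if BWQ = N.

W = B⁻¹NQ⁻¹ (apply B⁻¹ on the left and Q⁻¹ on the right).
det B = -2, so B⁻¹ = [[-1/2, 1/2, -1], [-6, 3, -10], [-4, 2, -7]].
Q has determinant -6; Q⁻¹ = [[-2/3, -1/3], [1/6, 1/3]].
B⁻¹N = [[-7, 2], [-2, -14], [1, -2]].
W = (B⁻¹N)Q⁻¹ = [[5, 3], [-1, -4], [-1, -1]].

W = [[5, 3], [-1, -4], [-1, -1]]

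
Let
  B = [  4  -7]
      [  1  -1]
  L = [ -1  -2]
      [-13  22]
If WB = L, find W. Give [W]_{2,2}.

-1

Right-multiplying both sides by B⁻¹ gives W = LB⁻¹.
det B = 3; the adjugate gives B⁻¹ = [[-1/3, 7/3], [-1/3, 4/3]].
W = LB⁻¹ = [[-1, -2], [-13, 22]] · [[-1/3, 7/3], [-1/3, 4/3]] = [[1, -5], [-3, -1]].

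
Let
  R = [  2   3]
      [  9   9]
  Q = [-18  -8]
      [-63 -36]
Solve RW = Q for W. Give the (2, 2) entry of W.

Left-multiplying both sides by R⁻¹ gives W = R⁻¹Q.
det R = -9; the adjugate gives R⁻¹ = [[-1, 1/3], [1, -2/9]].
W = R⁻¹Q = [[-1, 1/3], [1, -2/9]] · [[-18, -8], [-63, -36]] = [[-3, -4], [-4, 0]].

0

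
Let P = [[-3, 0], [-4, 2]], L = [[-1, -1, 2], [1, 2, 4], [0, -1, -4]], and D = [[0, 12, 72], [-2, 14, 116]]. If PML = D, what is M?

M = [[-4, -4, 0], [5, 4, 4]]

Left-multiply by P⁻¹ and right-multiply by L⁻¹: M = P⁻¹DL⁻¹.
P has determinant -6; P⁻¹ = [[-1/3, 0], [-2/3, 1/2]].
det L = -2, so L⁻¹ = [[2, 3, 4], [-2, -2, -3], [1/2, 1/2, 1/2]].
P⁻¹D = [[0, -4, -24], [-1, -1, 10]].
M = (P⁻¹D)L⁻¹ = [[-4, -4, 0], [5, 4, 4]].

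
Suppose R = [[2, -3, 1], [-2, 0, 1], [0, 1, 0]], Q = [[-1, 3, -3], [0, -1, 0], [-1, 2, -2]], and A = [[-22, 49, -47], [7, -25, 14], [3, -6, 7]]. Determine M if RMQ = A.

M = [[0, -4, 5], [-1, -1, -2], [0, 3, 3]]

M = R⁻¹AQ⁻¹ (apply R⁻¹ on the left and Q⁻¹ on the right).
R has determinant -4; R⁻¹ = [[1/4, -1/4, 3/4], [0, 0, 1], [1/2, 1/2, 3/2]].
det Q = 1, so Q⁻¹ = [[2, 0, -3], [0, -1, 0], [-1, -1, 1]].
R⁻¹A = [[-5, 14, -10], [3, -6, 7], [-3, 3, -6]].
M = (R⁻¹A)Q⁻¹ = [[0, -4, 5], [-1, -1, -2], [0, 3, 3]].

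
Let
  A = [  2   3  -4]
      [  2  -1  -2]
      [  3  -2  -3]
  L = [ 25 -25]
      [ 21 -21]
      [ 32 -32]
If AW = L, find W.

Since A multiplies W on the left, W = A⁻¹L.
det A = 2; the adjugate gives A⁻¹ = [[-1/2, 17/2, -5], [0, 3, -2], [-1/2, 13/2, -4]].
W = A⁻¹L = [[-1/2, 17/2, -5], [0, 3, -2], [-1/2, 13/2, -4]] · [[25, -25], [21, -21], [32, -32]] = [[6, -6], [-1, 1], [-4, 4]].

W = [[6, -6], [-1, 1], [-4, 4]]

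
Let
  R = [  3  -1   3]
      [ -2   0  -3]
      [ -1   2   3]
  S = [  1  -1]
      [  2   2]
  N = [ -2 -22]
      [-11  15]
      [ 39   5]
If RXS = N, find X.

X = [[2, -2], [5, 3], [3, 1]]

X = R⁻¹NS⁻¹ (apply R⁻¹ on the left and S⁻¹ on the right).
det R = -3; the adjugate gives R⁻¹ = [[-2, -3, -1], [-3, -4, -1], [4/3, 5/3, 2/3]].
det S = 4, so S⁻¹ = [[1/2, 1/4], [-1/2, 1/4]].
R⁻¹N = [[-2, -6], [11, 1], [5, -1]].
X = (R⁻¹N)S⁻¹ = [[2, -2], [5, 3], [3, 1]].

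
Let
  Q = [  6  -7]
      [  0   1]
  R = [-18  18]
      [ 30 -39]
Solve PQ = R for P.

P = [[-3, -3], [5, -4]]

Q is on the right of P, so right-multiply by Q⁻¹: P = RQ⁻¹.
det Q = 6, so Q⁻¹ = [[1/6, 7/6], [0, 1]].
P = RQ⁻¹ = [[-18, 18], [30, -39]] · [[1/6, 7/6], [0, 1]] = [[-3, -3], [5, -4]].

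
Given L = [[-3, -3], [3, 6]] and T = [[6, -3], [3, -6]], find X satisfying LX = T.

Left-multiplying both sides by L⁻¹ gives X = L⁻¹T.
det L = -9, so L⁻¹ = [[-2/3, -1/3], [1/3, 1/3]].
X = L⁻¹T = [[-2/3, -1/3], [1/3, 1/3]] · [[6, -3], [3, -6]] = [[-5, 4], [3, -3]].

X = [[-5, 4], [3, -3]]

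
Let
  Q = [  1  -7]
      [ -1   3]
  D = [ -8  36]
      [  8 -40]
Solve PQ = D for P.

Q is on the right of P, so right-multiply by Q⁻¹: P = DQ⁻¹.
Q has determinant -4; Q⁻¹ = [[-3/4, -7/4], [-1/4, -1/4]].
P = DQ⁻¹ = [[-8, 36], [8, -40]] · [[-3/4, -7/4], [-1/4, -1/4]] = [[-3, 5], [4, -4]].

P = [[-3, 5], [4, -4]]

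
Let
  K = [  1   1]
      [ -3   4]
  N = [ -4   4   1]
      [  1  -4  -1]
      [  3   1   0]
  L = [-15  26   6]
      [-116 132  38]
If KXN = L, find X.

X = K⁻¹LN⁻¹ (apply K⁻¹ on the left and N⁻¹ on the right).
K has determinant 7; K⁻¹ = [[4/7, -1/7], [3/7, 1/7]].
det N = -3; the adjugate gives N⁻¹ = [[-1/3, -1/3, 0], [1, 1, 1], [-13/3, -16/3, -4]].
K⁻¹L = [[8, -4, -2], [-23, 30, 8]].
X = (K⁻¹L)N⁻¹ = [[2, 4, 4], [3, -5, -2]].

X = [[2, 4, 4], [3, -5, -2]]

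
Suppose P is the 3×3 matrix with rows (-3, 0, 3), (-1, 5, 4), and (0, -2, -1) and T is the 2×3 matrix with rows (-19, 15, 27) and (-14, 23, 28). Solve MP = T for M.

Since P sits to the right of M, M = TP⁻¹.
det P = -3; the adjugate gives P⁻¹ = [[-1, 2, 5], [1/3, -1, -3], [-2/3, 2, 5]].
M = TP⁻¹ = [[-19, 15, 27], [-14, 23, 28]] · [[-1, 2, 5], [1/3, -1, -3], [-2/3, 2, 5]] = [[6, 1, -5], [3, 5, 1]].

M = [[6, 1, -5], [3, 5, 1]]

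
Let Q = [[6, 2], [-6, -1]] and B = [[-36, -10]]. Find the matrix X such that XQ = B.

X = [[-4, 2]]

Right-multiplying both sides by Q⁻¹ gives X = BQ⁻¹.
Q has determinant 6; Q⁻¹ = [[-1/6, -1/3], [1, 1]].
X = BQ⁻¹ = [[-36, -10]] · [[-1/6, -1/3], [1, 1]] = [[-4, 2]].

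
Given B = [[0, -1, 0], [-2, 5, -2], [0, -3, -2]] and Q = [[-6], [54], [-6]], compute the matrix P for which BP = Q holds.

P = [[-6], [6], [-6]]

B is on the left of P, so left-multiply by B⁻¹: P = B⁻¹Q.
B has determinant 4; B⁻¹ = [[-4, -1/2, 1/2], [-1, 0, 0], [3/2, 0, -1/2]].
P = B⁻¹Q = [[-4, -1/2, 1/2], [-1, 0, 0], [3/2, 0, -1/2]] · [[-6], [54], [-6]] = [[-6], [6], [-6]].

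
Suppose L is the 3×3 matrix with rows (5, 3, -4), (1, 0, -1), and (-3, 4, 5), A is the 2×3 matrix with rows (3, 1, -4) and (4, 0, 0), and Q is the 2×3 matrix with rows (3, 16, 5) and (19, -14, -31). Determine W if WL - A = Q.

W = [[3, -3, 2], [2, -2, -5]]

WL = Q + A = [[6, 17, 1], [23, -14, -31]].
L is on the right of W, so right-multiply by L⁻¹: W = (Q + A)L⁻¹.
det L = -2, so L⁻¹ = [[-2, 31/2, 3/2], [1, -13/2, -1/2], [-2, 29/2, 3/2]].
W = (Q + A)L⁻¹ = [[3, -3, 2], [2, -2, -5]].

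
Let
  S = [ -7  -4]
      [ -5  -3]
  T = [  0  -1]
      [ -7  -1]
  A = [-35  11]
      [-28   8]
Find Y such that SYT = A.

Y = [[0, 1], [4, -3]]

Y = S⁻¹AT⁻¹ (apply S⁻¹ on the left and T⁻¹ on the right).
det S = 1; the adjugate gives S⁻¹ = [[-3, 4], [5, -7]].
det T = -7, so T⁻¹ = [[1/7, -1/7], [-1, 0]].
S⁻¹A = [[-7, -1], [21, -1]].
Y = (S⁻¹A)T⁻¹ = [[0, 1], [4, -3]].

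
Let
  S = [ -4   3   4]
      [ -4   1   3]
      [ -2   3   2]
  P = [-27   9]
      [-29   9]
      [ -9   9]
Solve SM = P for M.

M = [[5, -6], [3, 3], [-4, -6]]

S is on the left of M, so left-multiply by S⁻¹: M = S⁻¹P.
det S = -6; the adjugate gives S⁻¹ = [[7/6, -1, -5/6], [-1/3, 0, 2/3], [5/3, -1, -4/3]].
M = S⁻¹P = [[7/6, -1, -5/6], [-1/3, 0, 2/3], [5/3, -1, -4/3]] · [[-27, 9], [-29, 9], [-9, 9]] = [[5, -6], [3, 3], [-4, -6]].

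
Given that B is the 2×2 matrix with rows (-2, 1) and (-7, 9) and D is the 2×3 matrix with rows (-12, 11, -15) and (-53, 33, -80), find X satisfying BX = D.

X = [[5, -6, 5], [-2, -1, -5]]

Since B multiplies X on the left, X = B⁻¹D.
det B = -11; the adjugate gives B⁻¹ = [[-9/11, 1/11], [-7/11, 2/11]].
X = B⁻¹D = [[-9/11, 1/11], [-7/11, 2/11]] · [[-12, 11, -15], [-53, 33, -80]] = [[5, -6, 5], [-2, -1, -5]].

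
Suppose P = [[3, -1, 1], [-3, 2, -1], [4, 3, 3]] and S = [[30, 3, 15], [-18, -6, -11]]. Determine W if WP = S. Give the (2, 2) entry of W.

Right-multiplying both sides by P⁻¹ gives W = SP⁻¹.
det P = 5, so P⁻¹ = [[9/5, 6/5, -1/5], [1, 1, 0], [-17/5, -13/5, 3/5]].
W = SP⁻¹ = [[30, 3, 15], [-18, -6, -11]] · [[9/5, 6/5, -1/5], [1, 1, 0], [-17/5, -13/5, 3/5]] = [[6, 0, 3], [-1, 1, -3]].

1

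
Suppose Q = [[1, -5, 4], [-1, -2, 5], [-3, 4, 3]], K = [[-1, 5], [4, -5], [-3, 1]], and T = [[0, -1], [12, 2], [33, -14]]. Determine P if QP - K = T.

P = [[-2, -4], [3, -4], [4, -3]]

QP = T + K = [[-1, 4], [16, -3], [30, -13]].
Q is on the left of P, so left-multiply by Q⁻¹: P = Q⁻¹(T + K).
Q has determinant -6; Q⁻¹ = [[13/3, -31/6, 17/6], [2, -5/2, 3/2], [5/3, -11/6, 7/6]].
P = Q⁻¹(T + K) = [[-2, -4], [3, -4], [4, -3]].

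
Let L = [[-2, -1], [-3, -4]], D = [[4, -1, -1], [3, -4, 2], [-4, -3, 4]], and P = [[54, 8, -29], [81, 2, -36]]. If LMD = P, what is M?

M = L⁻¹PD⁻¹ (apply L⁻¹ on the left and D⁻¹ on the right).
det L = 5; the adjugate gives L⁻¹ = [[-4/5, 1/5], [3/5, -2/5]].
det D = 5, so D⁻¹ = [[-2, 7/5, -6/5], [-4, 12/5, -11/5], [-5, 16/5, -13/5]].
L⁻¹P = [[-27, -6, 16], [0, 4, -3]].
M = (L⁻¹P)D⁻¹ = [[-2, -1, 4], [-1, 0, -1]].

M = [[-2, -1, 4], [-1, 0, -1]]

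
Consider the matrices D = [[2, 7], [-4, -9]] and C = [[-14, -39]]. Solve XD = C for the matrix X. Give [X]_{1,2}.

2

Since D sits to the right of X, X = CD⁻¹.
det D = 10, so D⁻¹ = [[-9/10, -7/10], [2/5, 1/5]].
X = CD⁻¹ = [[-14, -39]] · [[-9/10, -7/10], [2/5, 1/5]] = [[-3, 2]].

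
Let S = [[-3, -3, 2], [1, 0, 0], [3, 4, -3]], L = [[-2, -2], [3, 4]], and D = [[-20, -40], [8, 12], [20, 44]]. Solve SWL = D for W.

W = [[2, 4], [2, 0], [-4, -4]]

Left-multiply by S⁻¹ and right-multiply by L⁻¹: W = S⁻¹DL⁻¹.
det S = -1; the adjugate gives S⁻¹ = [[0, 1, 0], [-3, -3, -2], [-4, -3, -3]].
L has determinant -2; L⁻¹ = [[-2, -1], [3/2, 1]].
S⁻¹D = [[8, 12], [-4, -4], [-4, -8]].
W = (S⁻¹D)L⁻¹ = [[2, 4], [2, 0], [-4, -4]].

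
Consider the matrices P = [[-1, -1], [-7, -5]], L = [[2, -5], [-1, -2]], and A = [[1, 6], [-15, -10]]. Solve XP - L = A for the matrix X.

XP = A + L = [[3, 1], [-16, -12]].
Right-multiplying both sides by P⁻¹ gives X = (A + L)P⁻¹.
det P = -2; the adjugate gives P⁻¹ = [[5/2, -1/2], [-7/2, 1/2]].
X = (A + L)P⁻¹ = [[4, -1], [2, 2]].

X = [[4, -1], [2, 2]]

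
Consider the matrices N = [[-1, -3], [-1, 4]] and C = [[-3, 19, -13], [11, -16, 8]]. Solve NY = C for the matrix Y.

Since N multiplies Y on the left, Y = N⁻¹C.
det N = -7; the adjugate gives N⁻¹ = [[-4/7, -3/7], [-1/7, 1/7]].
Y = N⁻¹C = [[-4/7, -3/7], [-1/7, 1/7]] · [[-3, 19, -13], [11, -16, 8]] = [[-3, -4, 4], [2, -5, 3]].

Y = [[-3, -4, 4], [2, -5, 3]]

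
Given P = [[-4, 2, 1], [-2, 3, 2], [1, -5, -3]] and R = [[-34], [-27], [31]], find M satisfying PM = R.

M = [[6], [-5], [0]]

Since P multiplies M on the left, M = P⁻¹R.
P has determinant -5; P⁻¹ = [[-1/5, -1/5, -1/5], [4/5, -11/5, -6/5], [-7/5, 18/5, 8/5]].
M = P⁻¹R = [[-1/5, -1/5, -1/5], [4/5, -11/5, -6/5], [-7/5, 18/5, 8/5]] · [[-34], [-27], [31]] = [[6], [-5], [0]].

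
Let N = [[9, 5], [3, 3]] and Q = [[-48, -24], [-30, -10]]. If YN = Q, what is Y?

Since N sits to the right of Y, Y = QN⁻¹.
det N = 12; the adjugate gives N⁻¹ = [[1/4, -5/12], [-1/4, 3/4]].
Y = QN⁻¹ = [[-48, -24], [-30, -10]] · [[1/4, -5/12], [-1/4, 3/4]] = [[-6, 2], [-5, 5]].

Y = [[-6, 2], [-5, 5]]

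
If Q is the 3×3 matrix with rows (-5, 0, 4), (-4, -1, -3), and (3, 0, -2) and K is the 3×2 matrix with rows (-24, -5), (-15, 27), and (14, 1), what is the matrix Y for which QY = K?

Q is on the left of Y, so left-multiply by Q⁻¹: Y = Q⁻¹K.
Q has determinant 2; Q⁻¹ = [[1, 0, 2], [-17/2, -1, -31/2], [3/2, 0, 5/2]].
Y = Q⁻¹K = [[1, 0, 2], [-17/2, -1, -31/2], [3/2, 0, 5/2]] · [[-24, -5], [-15, 27], [14, 1]] = [[4, -3], [2, 0], [-1, -5]].

Y = [[4, -3], [2, 0], [-1, -5]]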